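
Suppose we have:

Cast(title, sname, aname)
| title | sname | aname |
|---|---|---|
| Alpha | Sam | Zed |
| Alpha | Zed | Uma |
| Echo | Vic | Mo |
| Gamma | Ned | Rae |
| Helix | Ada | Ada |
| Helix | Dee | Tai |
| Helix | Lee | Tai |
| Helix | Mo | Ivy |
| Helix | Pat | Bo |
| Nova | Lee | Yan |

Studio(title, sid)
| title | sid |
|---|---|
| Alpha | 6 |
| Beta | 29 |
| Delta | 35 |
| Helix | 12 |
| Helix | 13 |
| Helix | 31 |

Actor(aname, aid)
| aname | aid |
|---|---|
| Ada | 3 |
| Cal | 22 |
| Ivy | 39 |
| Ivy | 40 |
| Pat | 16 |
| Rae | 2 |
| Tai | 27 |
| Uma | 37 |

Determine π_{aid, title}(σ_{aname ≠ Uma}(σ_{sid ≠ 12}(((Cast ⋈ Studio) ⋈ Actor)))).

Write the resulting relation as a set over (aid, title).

Natural join on title: {(Alpha, Sam, Zed, 6), (Alpha, Zed, Uma, 6), (Helix, Ada, Ada, 12), (Helix, Ada, Ada, 13), (Helix, Ada, Ada, 31), (Helix, Dee, Tai, 12), (Helix, Dee, Tai, 13), (Helix, Dee, Tai, 31), (Helix, Lee, Tai, 12), (Helix, Lee, Tai, 13), (Helix, Lee, Tai, 31), (Helix, Mo, Ivy, 12), (Helix, Mo, Ivy, 13), (Helix, Mo, Ivy, 31), (Helix, Pat, Bo, 12), (Helix, Pat, Bo, 13), (Helix, Pat, Bo, 31)}
Natural join on aname: {(Alpha, Zed, Uma, 6, 37), (Helix, Ada, Ada, 12, 3), (Helix, Ada, Ada, 13, 3), (Helix, Ada, Ada, 31, 3), (Helix, Dee, Tai, 12, 27), (Helix, Dee, Tai, 13, 27), (Helix, Dee, Tai, 31, 27), (Helix, Lee, Tai, 12, 27), (Helix, Lee, Tai, 13, 27), (Helix, Lee, Tai, 31, 27), (Helix, Mo, Ivy, 12, 39), (Helix, Mo, Ivy, 12, 40), (Helix, Mo, Ivy, 13, 39), (Helix, Mo, Ivy, 13, 40), (Helix, Mo, Ivy, 31, 39), (Helix, Mo, Ivy, 31, 40)}
Selection sid ≠ 12: {(Alpha, Zed, Uma, 6, 37), (Helix, Ada, Ada, 13, 3), (Helix, Ada, Ada, 31, 3), (Helix, Dee, Tai, 13, 27), (Helix, Dee, Tai, 31, 27), (Helix, Lee, Tai, 13, 27), (Helix, Lee, Tai, 31, 27), (Helix, Mo, Ivy, 13, 39), (Helix, Mo, Ivy, 13, 40), (Helix, Mo, Ivy, 31, 39), (Helix, Mo, Ivy, 31, 40)}
Selection aname ≠ Uma: {(Helix, Ada, Ada, 13, 3), (Helix, Ada, Ada, 31, 3), (Helix, Dee, Tai, 13, 27), (Helix, Dee, Tai, 31, 27), (Helix, Lee, Tai, 13, 27), (Helix, Lee, Tai, 31, 27), (Helix, Mo, Ivy, 13, 39), (Helix, Mo, Ivy, 13, 40), (Helix, Mo, Ivy, 31, 39), (Helix, Mo, Ivy, 31, 40)}
Projecting to aid, title (6 duplicate(s) eliminated): {(27, Helix), (3, Helix), (39, Helix), (40, Helix)}

{(27, Helix), (3, Helix), (39, Helix), (40, Helix)}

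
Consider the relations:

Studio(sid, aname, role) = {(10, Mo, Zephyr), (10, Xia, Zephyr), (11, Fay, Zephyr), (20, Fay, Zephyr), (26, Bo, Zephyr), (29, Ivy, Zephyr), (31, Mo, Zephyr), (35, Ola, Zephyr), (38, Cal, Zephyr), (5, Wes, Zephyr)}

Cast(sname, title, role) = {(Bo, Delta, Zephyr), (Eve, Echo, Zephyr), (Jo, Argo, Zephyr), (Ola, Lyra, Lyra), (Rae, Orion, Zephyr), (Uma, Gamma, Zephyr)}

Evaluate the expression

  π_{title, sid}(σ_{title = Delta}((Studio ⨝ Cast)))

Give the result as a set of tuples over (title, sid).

Joining Studio and Cast on role yields {(10, Mo, Zephyr, Bo, Delta), (10, Mo, Zephyr, Eve, Echo), (10, Mo, Zephyr, Jo, Argo), (10, Mo, Zephyr, Rae, Orion), (10, Mo, Zephyr, Uma, Gamma), (10, Xia, Zephyr, Bo, Delta), (10, Xia, Zephyr, Eve, Echo), (10, Xia, Zephyr, Jo, Argo), (10, Xia, Zephyr, Rae, Orion), (10, Xia, Zephyr, Uma, Gamma), (11, Fay, Zephyr, Bo, Delta), (11, Fay, Zephyr, Eve, Echo), (11, Fay, Zephyr, Jo, Argo), (11, Fay, Zephyr, Rae, Orion), (11, Fay, Zephyr, Uma, Gamma), (20, Fay, Zephyr, Bo, Delta), (20, Fay, Zephyr, Eve, Echo), (20, Fay, Zephyr, Jo, Argo), (20, Fay, Zephyr, Rae, Orion), (20, Fay, Zephyr, Uma, Gamma), (26, Bo, Zephyr, Bo, Delta), (26, Bo, Zephyr, Eve, Echo), (26, Bo, Zephyr, Jo, Argo), (26, Bo, Zephyr, Rae, Orion), (26, Bo, Zephyr, Uma, Gamma), (29, Ivy, Zephyr, Bo, Delta), (29, Ivy, Zephyr, Eve, Echo), (29, Ivy, Zephyr, Jo, Argo), (29, Ivy, Zephyr, Rae, Orion), (29, Ivy, Zephyr, Uma, Gamma), (31, Mo, Zephyr, Bo, Delta), (31, Mo, Zephyr, Eve, Echo), (31, Mo, Zephyr, Jo, Argo), (31, Mo, Zephyr, Rae, Orion), (31, Mo, Zephyr, Uma, Gamma), (35, Ola, Zephyr, Bo, Delta), (35, Ola, Zephyr, Eve, Echo), (35, Ola, Zephyr, Jo, Argo), (35, Ola, Zephyr, Rae, Orion), (35, Ola, Zephyr, Uma, Gamma), (38, Cal, Zephyr, Bo, Delta), (38, Cal, Zephyr, Eve, Echo), (38, Cal, Zephyr, Jo, Argo), (38, Cal, Zephyr, Rae, Orion), (38, Cal, Zephyr, Uma, Gamma), (5, Wes, Zephyr, Bo, Delta), (5, Wes, Zephyr, Eve, Echo), (5, Wes, Zephyr, Jo, Argo), (5, Wes, Zephyr, Rae, Orion), (5, Wes, Zephyr, Uma, Gamma)}.
Filtering on title = Delta leaves {(10, Mo, Zephyr, Bo, Delta), (10, Xia, Zephyr, Bo, Delta), (11, Fay, Zephyr, Bo, Delta), (20, Fay, Zephyr, Bo, Delta), (26, Bo, Zephyr, Bo, Delta), (29, Ivy, Zephyr, Bo, Delta), (31, Mo, Zephyr, Bo, Delta), (35, Ola, Zephyr, Bo, Delta), (38, Cal, Zephyr, Bo, Delta), (5, Wes, Zephyr, Bo, Delta)}.
π_{title, sid} gives {(Delta, 10), (Delta, 11), (Delta, 20), (Delta, 26), (Delta, 29), (Delta, 31), (Delta, 35), (Delta, 38), (Delta, 5)} (1 duplicate(s) eliminated).

{(Delta, 10), (Delta, 11), (Delta, 20), (Delta, 26), (Delta, 29), (Delta, 31), (Delta, 35), (Delta, 38), (Delta, 5)}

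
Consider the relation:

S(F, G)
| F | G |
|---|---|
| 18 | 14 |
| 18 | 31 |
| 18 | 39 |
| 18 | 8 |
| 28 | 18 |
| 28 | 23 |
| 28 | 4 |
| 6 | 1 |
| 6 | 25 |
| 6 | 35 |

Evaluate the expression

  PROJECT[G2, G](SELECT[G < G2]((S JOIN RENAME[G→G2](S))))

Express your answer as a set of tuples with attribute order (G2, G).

{(14, 8), (18, 4), (23, 18), (23, 4), (25, 1), (31, 14), (31, 8), (35, 1), (35, 25), (39, 14), (39, 31), (39, 8)}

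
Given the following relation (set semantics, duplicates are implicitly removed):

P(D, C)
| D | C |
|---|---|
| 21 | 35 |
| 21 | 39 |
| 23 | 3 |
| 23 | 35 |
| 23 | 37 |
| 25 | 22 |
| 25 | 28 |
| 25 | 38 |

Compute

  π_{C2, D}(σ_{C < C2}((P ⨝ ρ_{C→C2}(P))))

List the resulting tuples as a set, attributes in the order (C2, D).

{(28, 25), (35, 23), (37, 23), (38, 25), (39, 21)}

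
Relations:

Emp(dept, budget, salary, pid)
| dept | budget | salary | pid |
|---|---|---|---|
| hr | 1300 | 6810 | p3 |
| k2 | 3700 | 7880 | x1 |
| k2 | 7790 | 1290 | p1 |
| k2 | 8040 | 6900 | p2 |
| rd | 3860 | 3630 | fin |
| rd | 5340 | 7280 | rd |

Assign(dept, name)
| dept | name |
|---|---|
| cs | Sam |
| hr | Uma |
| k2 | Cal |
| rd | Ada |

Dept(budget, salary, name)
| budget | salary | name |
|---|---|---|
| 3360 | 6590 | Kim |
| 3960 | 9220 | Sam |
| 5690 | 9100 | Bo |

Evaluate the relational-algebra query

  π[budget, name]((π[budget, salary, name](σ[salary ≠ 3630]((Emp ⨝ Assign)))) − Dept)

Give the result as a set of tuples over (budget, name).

{(1300, Uma), (3700, Cal), (5340, Ada), (7790, Cal), (8040, Cal)}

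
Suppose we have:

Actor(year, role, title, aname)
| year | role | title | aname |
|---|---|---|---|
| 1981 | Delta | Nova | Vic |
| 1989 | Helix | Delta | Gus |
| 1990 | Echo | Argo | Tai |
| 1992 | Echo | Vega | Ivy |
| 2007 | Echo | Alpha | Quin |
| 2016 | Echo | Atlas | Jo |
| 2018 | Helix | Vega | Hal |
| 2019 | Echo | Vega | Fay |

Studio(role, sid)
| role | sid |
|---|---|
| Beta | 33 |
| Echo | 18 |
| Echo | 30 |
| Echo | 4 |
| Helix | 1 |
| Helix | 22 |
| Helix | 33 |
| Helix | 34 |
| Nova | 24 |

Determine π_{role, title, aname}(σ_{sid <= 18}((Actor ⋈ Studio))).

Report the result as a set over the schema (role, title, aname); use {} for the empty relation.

{(Echo, Alpha, Quin), (Echo, Argo, Tai), (Echo, Atlas, Jo), (Echo, Vega, Fay), (Echo, Vega, Ivy), (Helix, Delta, Gus), (Helix, Vega, Hal)}

Actor ⋈ Studio (natural join on role): {(1989, Helix, Delta, Gus, 1), (1989, Helix, Delta, Gus, 22), (1989, Helix, Delta, Gus, 33), (1989, Helix, Delta, Gus, 34), (1990, Echo, Argo, Tai, 18), (1990, Echo, Argo, Tai, 30), (1990, Echo, Argo, Tai, 4), (1992, Echo, Vega, Ivy, 18), (1992, Echo, Vega, Ivy, 30), (1992, Echo, Vega, Ivy, 4), (2007, Echo, Alpha, Quin, 18), (2007, Echo, Alpha, Quin, 30), (2007, Echo, Alpha, Quin, 4), (2016, Echo, Atlas, Jo, 18), (2016, Echo, Atlas, Jo, 30), (2016, Echo, Atlas, Jo, 4), (2018, Helix, Vega, Hal, 1), (2018, Helix, Vega, Hal, 22), (2018, Helix, Vega, Hal, 33), (2018, Helix, Vega, Hal, 34), (2019, Echo, Vega, Fay, 18), (2019, Echo, Vega, Fay, 30), (2019, Echo, Vega, Fay, 4)}
σ[sid <= 18]: keep tuples satisfying sid <= 18 → {(1989, Helix, Delta, Gus, 1), (1990, Echo, Argo, Tai, 18), (1990, Echo, Argo, Tai, 4), (1992, Echo, Vega, Ivy, 18), (1992, Echo, Vega, Ivy, 4), (2007, Echo, Alpha, Quin, 18), (2007, Echo, Alpha, Quin, 4), (2016, Echo, Atlas, Jo, 18), (2016, Echo, Atlas, Jo, 4), (2018, Helix, Vega, Hal, 1), (2019, Echo, Vega, Fay, 18), (2019, Echo, Vega, Fay, 4)}
π_{role, title, aname} gives {(Echo, Alpha, Quin), (Echo, Argo, Tai), (Echo, Atlas, Jo), (Echo, Vega, Fay), (Echo, Vega, Ivy), (Helix, Delta, Gus), (Helix, Vega, Hal)} (5 duplicate(s) eliminated).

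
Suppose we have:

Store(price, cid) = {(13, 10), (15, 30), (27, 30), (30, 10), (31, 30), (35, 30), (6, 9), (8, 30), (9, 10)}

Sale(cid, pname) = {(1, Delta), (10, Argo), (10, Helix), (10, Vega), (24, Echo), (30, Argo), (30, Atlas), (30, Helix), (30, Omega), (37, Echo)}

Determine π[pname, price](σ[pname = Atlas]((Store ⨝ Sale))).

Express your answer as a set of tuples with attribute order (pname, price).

Store ⋈ Sale (natural join on cid): {(13, 10, Argo), (13, 10, Helix), (13, 10, Vega), (15, 30, Argo), (15, 30, Atlas), (15, 30, Helix), (15, 30, Omega), (27, 30, Argo), (27, 30, Atlas), (27, 30, Helix), (27, 30, Omega), (30, 10, Argo), (30, 10, Helix), (30, 10, Vega), (31, 30, Argo), (31, 30, Atlas), (31, 30, Helix), (31, 30, Omega), (35, 30, Argo), (35, 30, Atlas), (35, 30, Helix), (35, 30, Omega), (8, 30, Argo), (8, 30, Atlas), (8, 30, Helix), (8, 30, Omega), (9, 10, Argo), (9, 10, Helix), (9, 10, Vega)}
Apply σ_{pname = Atlas}; surviving tuples: {(15, 30, Atlas), (27, 30, Atlas), (31, 30, Atlas), (35, 30, Atlas), (8, 30, Atlas)}
Keep only column(s) pname, price: {(Atlas, 15), (Atlas, 27), (Atlas, 31), (Atlas, 35), (Atlas, 8)}

{(Atlas, 15), (Atlas, 27), (Atlas, 31), (Atlas, 35), (Atlas, 8)}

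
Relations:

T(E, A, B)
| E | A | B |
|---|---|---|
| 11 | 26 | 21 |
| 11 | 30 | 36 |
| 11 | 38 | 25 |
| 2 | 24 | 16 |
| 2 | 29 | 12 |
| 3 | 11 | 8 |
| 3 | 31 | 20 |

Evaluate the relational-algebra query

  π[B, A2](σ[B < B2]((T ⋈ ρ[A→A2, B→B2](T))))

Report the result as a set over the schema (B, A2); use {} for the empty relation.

{(12, 24), (21, 30), (21, 38), (25, 30), (8, 31)}

ρ[A→A2, B→B2]: schema becomes (E, A2, B2); tuples unchanged.
T ⋈ ρ[A→A2, B→B2](T) (natural join on E): {(11, 26, 21, 26, 21), (11, 26, 21, 30, 36), (11, 26, 21, 38, 25), (11, 30, 36, 26, 21), (11, 30, 36, 30, 36), (11, 30, 36, 38, 25), (11, 38, 25, 26, 21), (11, 38, 25, 30, 36), (11, 38, 25, 38, 25), (2, 24, 16, 24, 16), (2, 24, 16, 29, 12), (2, 29, 12, 24, 16), (2, 29, 12, 29, 12), (3, 11, 8, 11, 8), (3, 11, 8, 31, 20), (3, 31, 20, 11, 8), (3, 31, 20, 31, 20)}
σ[B < B2]: keep tuples satisfying B < B2 → {(11, 26, 21, 30, 36), (11, 26, 21, 38, 25), (11, 38, 25, 30, 36), (2, 29, 12, 24, 16), (3, 11, 8, 31, 20)}
π_{B, A2} gives {(12, 24), (21, 30), (21, 38), (25, 30), (8, 31)}.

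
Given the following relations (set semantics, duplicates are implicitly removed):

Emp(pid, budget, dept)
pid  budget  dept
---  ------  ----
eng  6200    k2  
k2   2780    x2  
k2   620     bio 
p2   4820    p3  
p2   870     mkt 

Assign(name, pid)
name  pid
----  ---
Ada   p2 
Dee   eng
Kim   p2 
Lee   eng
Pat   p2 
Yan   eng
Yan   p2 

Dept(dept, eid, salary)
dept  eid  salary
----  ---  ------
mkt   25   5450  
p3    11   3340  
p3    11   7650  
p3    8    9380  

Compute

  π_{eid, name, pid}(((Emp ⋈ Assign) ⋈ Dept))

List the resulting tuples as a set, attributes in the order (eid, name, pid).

{(11, Ada, p2), (11, Kim, p2), (11, Pat, p2), (11, Yan, p2), (25, Ada, p2), (25, Kim, p2), (25, Pat, p2), (25, Yan, p2), (8, Ada, p2), (8, Kim, p2), (8, Pat, p2), (8, Yan, p2)}

Joining Emp and Assign on pid yields {(eng, 6200, k2, Dee), (eng, 6200, k2, Lee), (eng, 6200, k2, Yan), (p2, 4820, p3, Ada), (p2, 4820, p3, Kim), (p2, 4820, p3, Pat), (p2, 4820, p3, Yan), (p2, 870, mkt, Ada), (p2, 870, mkt, Kim), (p2, 870, mkt, Pat), (p2, 870, mkt, Yan)}.
Joining (Emp ⋈ Assign) and Dept on dept yields {(p2, 4820, p3, Ada, 11, 3340), (p2, 4820, p3, Ada, 11, 7650), (p2, 4820, p3, Ada, 8, 9380), (p2, 4820, p3, Kim, 11, 3340), (p2, 4820, p3, Kim, 11, 7650), (p2, 4820, p3, Kim, 8, 9380), (p2, 4820, p3, Pat, 11, 3340), (p2, 4820, p3, Pat, 11, 7650), (p2, 4820, p3, Pat, 8, 9380), (p2, 4820, p3, Yan, 11, 3340), (p2, 4820, p3, Yan, 11, 7650), (p2, 4820, p3, Yan, 8, 9380), (p2, 870, mkt, Ada, 25, 5450), (p2, 870, mkt, Kim, 25, 5450), (p2, 870, mkt, Pat, 25, 5450), (p2, 870, mkt, Yan, 25, 5450)}.
Keep only column(s) eid, name, pid (4 duplicate(s) eliminated): {(11, Ada, p2), (11, Kim, p2), (11, Pat, p2), (11, Yan, p2), (25, Ada, p2), (25, Kim, p2), (25, Pat, p2), (25, Yan, p2), (8, Ada, p2), (8, Kim, p2), (8, Pat, p2), (8, Yan, p2)}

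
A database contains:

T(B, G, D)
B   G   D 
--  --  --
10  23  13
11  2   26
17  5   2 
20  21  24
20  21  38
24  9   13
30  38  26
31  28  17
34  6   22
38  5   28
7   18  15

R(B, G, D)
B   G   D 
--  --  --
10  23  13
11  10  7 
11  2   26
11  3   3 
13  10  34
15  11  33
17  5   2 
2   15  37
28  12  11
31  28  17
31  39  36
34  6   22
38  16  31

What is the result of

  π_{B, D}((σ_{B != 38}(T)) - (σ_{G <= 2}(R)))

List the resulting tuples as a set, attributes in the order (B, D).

{(10, 13), (17, 2), (20, 24), (20, 38), (24, 13), (30, 26), (31, 17), (34, 22), (7, 15)}

Apply σ_{B != 38}; surviving tuples: {(10, 23, 13), (11, 2, 26), (17, 5, 2), (20, 21, 24), (20, 21, 38), (24, 9, 13), (30, 38, 26), (31, 28, 17), (34, 6, 22), (7, 18, 15)}
Apply σ_{G <= 2}; surviving tuples: {(11, 2, 26)}
Taking the difference: {(10, 23, 13), (17, 5, 2), (20, 21, 24), (20, 21, 38), (24, 9, 13), (30, 38, 26), (31, 28, 17), (34, 6, 22), (7, 18, 15)}
π[B, D]: project onto (B, D) → {(10, 13), (17, 2), (20, 24), (20, 38), (24, 13), (30, 26), (31, 17), (34, 22), (7, 15)}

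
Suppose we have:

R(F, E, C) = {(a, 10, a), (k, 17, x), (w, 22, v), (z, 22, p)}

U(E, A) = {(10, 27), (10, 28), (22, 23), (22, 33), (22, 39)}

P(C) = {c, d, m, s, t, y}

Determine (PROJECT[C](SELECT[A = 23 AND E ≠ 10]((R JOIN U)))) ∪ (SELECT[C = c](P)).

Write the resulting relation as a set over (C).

{c, p, v}

Joining R and U on E yields {(a, 10, a, 27), (a, 10, a, 28), (w, 22, v, 23), (w, 22, v, 33), (w, 22, v, 39), (z, 22, p, 23), (z, 22, p, 33), (z, 22, p, 39)}.
Apply σ_{A = 23 AND E ≠ 10}; surviving tuples: {(w, 22, v, 23), (z, 22, p, 23)}
π_{C} gives {p, v}.
Apply σ_{C = c}; surviving tuples: {c}
Taking the union: {c, p, v}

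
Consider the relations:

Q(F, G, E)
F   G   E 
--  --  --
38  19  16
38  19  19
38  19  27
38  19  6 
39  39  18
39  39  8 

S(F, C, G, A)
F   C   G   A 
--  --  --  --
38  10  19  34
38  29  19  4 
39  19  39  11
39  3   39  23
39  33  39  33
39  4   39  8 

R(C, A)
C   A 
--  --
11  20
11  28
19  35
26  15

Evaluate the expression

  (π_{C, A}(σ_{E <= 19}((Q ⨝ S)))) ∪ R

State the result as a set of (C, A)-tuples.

Joining Q and S on F, G yields {(38, 19, 16, 10, 34), (38, 19, 16, 29, 4), (38, 19, 19, 10, 34), (38, 19, 19, 29, 4), (38, 19, 27, 10, 34), (38, 19, 27, 29, 4), (38, 19, 6, 10, 34), (38, 19, 6, 29, 4), (39, 39, 18, 19, 11), (39, 39, 18, 3, 23), (39, 39, 18, 33, 33), (39, 39, 18, 4, 8), (39, 39, 8, 19, 11), (39, 39, 8, 3, 23), (39, 39, 8, 33, 33), (39, 39, 8, 4, 8)}.
Filtering on E <= 19 leaves {(38, 19, 16, 10, 34), (38, 19, 16, 29, 4), (38, 19, 19, 10, 34), (38, 19, 19, 29, 4), (38, 19, 6, 10, 34), (38, 19, 6, 29, 4), (39, 39, 18, 19, 11), (39, 39, 18, 3, 23), (39, 39, 18, 33, 33), (39, 39, 18, 4, 8), (39, 39, 8, 19, 11), (39, 39, 8, 3, 23), (39, 39, 8, 33, 33), (39, 39, 8, 4, 8)}.
π[C, A]: project onto (C, A) (8 duplicate(s) eliminated) → {(10, 34), (19, 11), (29, 4), (3, 23), (33, 33), (4, 8)}
Set union of the two operands is {(10, 34), (11, 20), (11, 28), (19, 11), (19, 35), (26, 15), (29, 4), (3, 23), (33, 33), (4, 8)}.

{(10, 34), (11, 20), (11, 28), (19, 11), (19, 35), (26, 15), (29, 4), (3, 23), (33, 33), (4, 8)}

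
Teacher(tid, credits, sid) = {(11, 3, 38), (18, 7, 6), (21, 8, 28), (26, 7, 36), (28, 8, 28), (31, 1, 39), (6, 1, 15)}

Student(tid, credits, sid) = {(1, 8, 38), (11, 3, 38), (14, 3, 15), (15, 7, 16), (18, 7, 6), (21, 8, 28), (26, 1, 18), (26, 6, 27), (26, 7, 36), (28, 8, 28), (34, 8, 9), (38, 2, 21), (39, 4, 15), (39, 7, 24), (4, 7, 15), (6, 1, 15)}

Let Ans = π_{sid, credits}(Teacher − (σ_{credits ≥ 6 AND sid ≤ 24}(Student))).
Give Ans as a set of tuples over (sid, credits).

{(15, 1), (28, 8), (36, 7), (38, 3), (39, 1)}

σ[credits ≥ 6 AND sid ≤ 24]: keep tuples satisfying credits ≥ 6 AND sid ≤ 24 → {(15, 7, 16), (18, 7, 6), (34, 8, 9), (39, 7, 24), (4, 7, 15)}
Taking the difference: {(11, 3, 38), (21, 8, 28), (26, 7, 36), (28, 8, 28), (31, 1, 39), (6, 1, 15)}
π_{sid, credits} gives {(15, 1), (28, 8), (36, 7), (38, 3), (39, 1)} (1 duplicate(s) eliminated).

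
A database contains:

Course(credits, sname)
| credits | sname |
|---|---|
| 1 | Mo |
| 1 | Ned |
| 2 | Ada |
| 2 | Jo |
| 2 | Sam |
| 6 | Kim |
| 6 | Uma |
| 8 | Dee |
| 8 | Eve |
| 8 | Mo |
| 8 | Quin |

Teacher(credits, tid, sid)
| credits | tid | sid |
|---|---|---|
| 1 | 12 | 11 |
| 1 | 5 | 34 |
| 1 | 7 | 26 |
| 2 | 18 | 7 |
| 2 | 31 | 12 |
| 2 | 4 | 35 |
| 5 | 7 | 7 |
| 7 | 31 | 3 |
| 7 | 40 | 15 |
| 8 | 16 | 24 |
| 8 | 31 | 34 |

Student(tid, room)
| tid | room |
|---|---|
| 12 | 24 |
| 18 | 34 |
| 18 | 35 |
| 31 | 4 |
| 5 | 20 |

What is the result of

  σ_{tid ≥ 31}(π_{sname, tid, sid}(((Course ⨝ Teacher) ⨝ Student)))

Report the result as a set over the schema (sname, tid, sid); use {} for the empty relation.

{(Ada, 31, 12), (Dee, 31, 34), (Eve, 31, 34), (Jo, 31, 12), (Mo, 31, 34), (Quin, 31, 34), (Sam, 31, 12)}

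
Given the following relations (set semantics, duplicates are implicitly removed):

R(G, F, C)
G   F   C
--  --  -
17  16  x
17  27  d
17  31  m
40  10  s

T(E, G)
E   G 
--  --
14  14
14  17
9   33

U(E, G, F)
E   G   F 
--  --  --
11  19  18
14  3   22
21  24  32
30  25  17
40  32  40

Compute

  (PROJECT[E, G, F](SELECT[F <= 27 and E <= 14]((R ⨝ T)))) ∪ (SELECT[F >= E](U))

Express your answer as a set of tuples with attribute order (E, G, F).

{(11, 19, 18), (14, 17, 16), (14, 17, 27), (14, 3, 22), (21, 24, 32), (40, 32, 40)}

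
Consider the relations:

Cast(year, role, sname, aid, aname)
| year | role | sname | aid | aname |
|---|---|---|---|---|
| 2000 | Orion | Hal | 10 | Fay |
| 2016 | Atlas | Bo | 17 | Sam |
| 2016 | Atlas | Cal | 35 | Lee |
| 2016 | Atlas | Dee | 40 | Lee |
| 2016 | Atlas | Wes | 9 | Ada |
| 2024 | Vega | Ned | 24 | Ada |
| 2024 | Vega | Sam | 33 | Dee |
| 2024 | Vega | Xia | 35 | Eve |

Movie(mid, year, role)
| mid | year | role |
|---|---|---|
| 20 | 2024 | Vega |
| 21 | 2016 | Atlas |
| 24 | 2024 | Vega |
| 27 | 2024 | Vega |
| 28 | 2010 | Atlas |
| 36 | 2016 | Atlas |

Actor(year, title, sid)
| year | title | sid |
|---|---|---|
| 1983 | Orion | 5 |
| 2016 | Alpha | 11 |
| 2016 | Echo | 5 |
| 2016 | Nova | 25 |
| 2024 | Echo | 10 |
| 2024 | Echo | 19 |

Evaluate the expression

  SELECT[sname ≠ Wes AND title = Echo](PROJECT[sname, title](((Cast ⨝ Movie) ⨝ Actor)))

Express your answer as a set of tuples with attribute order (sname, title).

{(Bo, Echo), (Cal, Echo), (Dee, Echo), (Ned, Echo), (Sam, Echo), (Xia, Echo)}

Joining Cast and Movie on year, role yields {(2016, Atlas, Bo, 17, Sam, 21), (2016, Atlas, Bo, 17, Sam, 36), (2016, Atlas, Cal, 35, Lee, 21), (2016, Atlas, Cal, 35, Lee, 36), (2016, Atlas, Dee, 40, Lee, 21), (2016, Atlas, Dee, 40, Lee, 36), (2016, Atlas, Wes, 9, Ada, 21), (2016, Atlas, Wes, 9, Ada, 36), (2024, Vega, Ned, 24, Ada, 20), (2024, Vega, Ned, 24, Ada, 24), (2024, Vega, Ned, 24, Ada, 27), (2024, Vega, Sam, 33, Dee, 20), (2024, Vega, Sam, 33, Dee, 24), (2024, Vega, Sam, 33, Dee, 27), (2024, Vega, Xia, 35, Eve, 20), (2024, Vega, Xia, 35, Eve, 24), (2024, Vega, Xia, 35, Eve, 27)}.
Joining (Cast ⨝ Movie) and Actor on year yields {(2016, Atlas, Bo, 17, Sam, 21, Alpha, 11), (2016, Atlas, Bo, 17, Sam, 21, Echo, 5), (2016, Atlas, Bo, 17, Sam, 21, Nova, 25), (2016, Atlas, Bo, 17, Sam, 36, Alpha, 11), (2016, Atlas, Bo, 17, Sam, 36, Echo, 5), (2016, Atlas, Bo, 17, Sam, 36, Nova, 25), (2016, Atlas, Cal, 35, Lee, 21, Alpha, 11), (2016, Atlas, Cal, 35, Lee, 21, Echo, 5), (2016, Atlas, Cal, 35, Lee, 21, Nova, 25), (2016, Atlas, Cal, 35, Lee, 36, Alpha, 11), (2016, Atlas, Cal, 35, Lee, 36, Echo, 5), (2016, Atlas, Cal, 35, Lee, 36, Nova, 25), (2016, Atlas, Dee, 40, Lee, 21, Alpha, 11), (2016, Atlas, Dee, 40, Lee, 21, Echo, 5), (2016, Atlas, Dee, 40, Lee, 21, Nova, 25), (2016, Atlas, Dee, 40, Lee, 36, Alpha, 11), (2016, Atlas, Dee, 40, Lee, 36, Echo, 5), (2016, Atlas, Dee, 40, Lee, 36, Nova, 25), (2016, Atlas, Wes, 9, Ada, 21, Alpha, 11), (2016, Atlas, Wes, 9, Ada, 21, Echo, 5), (2016, Atlas, Wes, 9, Ada, 21, Nova, 25), (2016, Atlas, Wes, 9, Ada, 36, Alpha, 11), (2016, Atlas, Wes, 9, Ada, 36, Echo, 5), (2016, Atlas, Wes, 9, Ada, 36, Nova, 25), (2024, Vega, Ned, 24, Ada, 20, Echo, 10), (2024, Vega, Ned, 24, Ada, 20, Echo, 19), (2024, Vega, Ned, 24, Ada, 24, Echo, 10), (2024, Vega, Ned, 24, Ada, 24, Echo, 19), (2024, Vega, Ned, 24, Ada, 27, Echo, 10), (2024, Vega, Ned, 24, Ada, 27, Echo, 19), (2024, Vega, Sam, 33, Dee, 20, Echo, 10), (2024, Vega, Sam, 33, Dee, 20, Echo, 19), (2024, Vega, Sam, 33, Dee, 24, Echo, 10), (2024, Vega, Sam, 33, Dee, 24, Echo, 19), (2024, Vega, Sam, 33, Dee, 27, Echo, 10), (2024, Vega, Sam, 33, Dee, 27, Echo, 19), (2024, Vega, Xia, 35, Eve, 20, Echo, 10), (2024, Vega, Xia, 35, Eve, 20, Echo, 19), (2024, Vega, Xia, 35, Eve, 24, Echo, 10), (2024, Vega, Xia, 35, Eve, 24, Echo, 19), (2024, Vega, Xia, 35, Eve, 27, Echo, 10), (2024, Vega, Xia, 35, Eve, 27, Echo, 19)}.
Projecting to sname, title (27 duplicate(s) eliminated): {(Bo, Alpha), (Bo, Echo), (Bo, Nova), (Cal, Alpha), (Cal, Echo), (Cal, Nova), (Dee, Alpha), (Dee, Echo), (Dee, Nova), (Ned, Echo), (Sam, Echo), (Wes, Alpha), (Wes, Echo), (Wes, Nova), (Xia, Echo)}
Filtering on sname ≠ Wes AND title = Echo leaves {(Bo, Echo), (Cal, Echo), (Dee, Echo), (Ned, Echo), (Sam, Echo), (Xia, Echo)}.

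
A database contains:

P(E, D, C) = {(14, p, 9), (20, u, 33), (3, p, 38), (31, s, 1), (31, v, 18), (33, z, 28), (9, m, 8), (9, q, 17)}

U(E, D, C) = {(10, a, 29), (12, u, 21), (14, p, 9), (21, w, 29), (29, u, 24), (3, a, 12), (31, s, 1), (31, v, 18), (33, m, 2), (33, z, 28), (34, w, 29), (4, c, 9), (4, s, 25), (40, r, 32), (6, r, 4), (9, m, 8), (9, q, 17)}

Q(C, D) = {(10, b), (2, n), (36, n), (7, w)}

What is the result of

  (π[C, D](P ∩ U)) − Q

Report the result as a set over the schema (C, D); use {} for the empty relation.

{(1, s), (17, q), (18, v), (28, z), (8, m), (9, p)}

Set intersection of the two operands is {(14, p, 9), (31, s, 1), (31, v, 18), (33, z, 28), (9, m, 8), (9, q, 17)}.
π_{C, D} gives {(1, s), (17, q), (18, v), (28, z), (8, m), (9, p)}.
Set difference of the two operands is {(1, s), (17, q), (18, v), (28, z), (8, m), (9, p)}.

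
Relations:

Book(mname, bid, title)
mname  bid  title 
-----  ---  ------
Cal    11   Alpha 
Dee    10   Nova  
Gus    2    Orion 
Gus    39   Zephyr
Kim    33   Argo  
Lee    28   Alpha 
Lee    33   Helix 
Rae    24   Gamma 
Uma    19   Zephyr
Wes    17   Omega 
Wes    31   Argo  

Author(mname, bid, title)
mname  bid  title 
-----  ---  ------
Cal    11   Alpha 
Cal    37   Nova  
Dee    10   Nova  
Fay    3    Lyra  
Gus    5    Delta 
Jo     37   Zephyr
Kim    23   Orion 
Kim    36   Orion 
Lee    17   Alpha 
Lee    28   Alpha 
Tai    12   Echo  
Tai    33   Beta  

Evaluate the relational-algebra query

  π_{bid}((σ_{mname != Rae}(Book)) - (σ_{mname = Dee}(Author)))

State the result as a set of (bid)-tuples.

Filtering on mname != Rae leaves {(Cal, 11, Alpha), (Dee, 10, Nova), (Gus, 2, Orion), (Gus, 39, Zephyr), (Kim, 33, Argo), (Lee, 28, Alpha), (Lee, 33, Helix), (Uma, 19, Zephyr), (Wes, 17, Omega), (Wes, 31, Argo)}.
Filtering on mname = Dee leaves {(Dee, 10, Nova)}.
Set difference of the two operands is {(Cal, 11, Alpha), (Gus, 2, Orion), (Gus, 39, Zephyr), (Kim, 33, Argo), (Lee, 28, Alpha), (Lee, 33, Helix), (Uma, 19, Zephyr), (Wes, 17, Omega), (Wes, 31, Argo)}.
π[bid]: project onto (bid) (1 duplicate(s) eliminated) → {11, 17, 19, 2, 28, 31, 33, 39}

{11, 17, 19, 2, 28, 31, 33, 39}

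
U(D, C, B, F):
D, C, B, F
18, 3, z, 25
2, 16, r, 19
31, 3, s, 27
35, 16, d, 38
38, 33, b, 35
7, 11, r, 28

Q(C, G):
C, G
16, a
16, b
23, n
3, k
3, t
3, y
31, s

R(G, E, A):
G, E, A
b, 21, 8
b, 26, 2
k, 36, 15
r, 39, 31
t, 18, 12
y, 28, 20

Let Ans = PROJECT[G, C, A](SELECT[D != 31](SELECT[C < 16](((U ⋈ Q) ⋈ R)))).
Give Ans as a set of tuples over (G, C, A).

{(k, 3, 15), (t, 3, 12), (y, 3, 20)}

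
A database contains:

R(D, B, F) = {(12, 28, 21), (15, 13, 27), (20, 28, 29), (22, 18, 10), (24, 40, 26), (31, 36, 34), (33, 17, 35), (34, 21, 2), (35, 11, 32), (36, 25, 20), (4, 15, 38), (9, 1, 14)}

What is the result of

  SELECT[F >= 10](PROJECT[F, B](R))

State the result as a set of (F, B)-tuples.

Keep only column(s) F, B: {(10, 18), (14, 1), (2, 21), (20, 25), (21, 28), (26, 40), (27, 13), (29, 28), (32, 11), (34, 36), (35, 17), (38, 15)}
Filtering on F >= 10 leaves {(10, 18), (14, 1), (20, 25), (21, 28), (26, 40), (27, 13), (29, 28), (32, 11), (34, 36), (35, 17), (38, 15)}.

{(10, 18), (14, 1), (20, 25), (21, 28), (26, 40), (27, 13), (29, 28), (32, 11), (34, 36), (35, 17), (38, 15)}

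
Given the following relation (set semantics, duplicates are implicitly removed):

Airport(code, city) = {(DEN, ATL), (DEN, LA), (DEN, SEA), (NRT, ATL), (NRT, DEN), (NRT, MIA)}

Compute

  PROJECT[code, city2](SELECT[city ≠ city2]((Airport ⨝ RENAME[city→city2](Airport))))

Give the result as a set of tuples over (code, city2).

{(DEN, ATL), (DEN, LA), (DEN, SEA), (NRT, ATL), (NRT, DEN), (NRT, MIA)}

ρ[city→city2]: schema becomes (code, city2); tuples unchanged.
Airport ⋈ RENAME[city→city2](Airport) (natural join on code): {(DEN, ATL, ATL), (DEN, ATL, LA), (DEN, ATL, SEA), (DEN, LA, ATL), (DEN, LA, LA), (DEN, LA, SEA), (DEN, SEA, ATL), (DEN, SEA, LA), (DEN, SEA, SEA), (NRT, ATL, ATL), (NRT, ATL, DEN), (NRT, ATL, MIA), (NRT, DEN, ATL), (NRT, DEN, DEN), (NRT, DEN, MIA), (NRT, MIA, ATL), (NRT, MIA, DEN), (NRT, MIA, MIA)}
Apply σ_{city ≠ city2}; surviving tuples: {(DEN, ATL, LA), (DEN, ATL, SEA), (DEN, LA, ATL), (DEN, LA, SEA), (DEN, SEA, ATL), (DEN, SEA, LA), (NRT, ATL, DEN), (NRT, ATL, MIA), (NRT, DEN, ATL), (NRT, DEN, MIA), (NRT, MIA, ATL), (NRT, MIA, DEN)}
Projecting to code, city2 (6 duplicate(s) eliminated): {(DEN, ATL), (DEN, LA), (DEN, SEA), (NRT, ATL), (NRT, DEN), (NRT, MIA)}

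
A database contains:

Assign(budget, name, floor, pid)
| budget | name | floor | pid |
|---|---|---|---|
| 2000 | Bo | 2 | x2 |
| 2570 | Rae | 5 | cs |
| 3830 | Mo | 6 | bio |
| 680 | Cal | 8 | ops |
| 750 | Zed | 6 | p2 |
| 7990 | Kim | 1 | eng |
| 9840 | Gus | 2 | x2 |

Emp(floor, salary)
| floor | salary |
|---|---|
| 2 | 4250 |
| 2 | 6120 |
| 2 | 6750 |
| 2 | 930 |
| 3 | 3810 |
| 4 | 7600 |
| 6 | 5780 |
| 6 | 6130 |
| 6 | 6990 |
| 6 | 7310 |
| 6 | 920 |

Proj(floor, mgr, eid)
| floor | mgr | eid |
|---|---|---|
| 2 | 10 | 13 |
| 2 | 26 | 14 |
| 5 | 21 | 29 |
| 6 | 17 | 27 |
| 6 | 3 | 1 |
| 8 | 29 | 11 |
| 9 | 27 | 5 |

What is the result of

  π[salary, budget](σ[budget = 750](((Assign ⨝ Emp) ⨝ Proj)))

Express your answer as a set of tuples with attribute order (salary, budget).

Natural join on floor: {(2000, Bo, 2, x2, 4250), (2000, Bo, 2, x2, 6120), (2000, Bo, 2, x2, 6750), (2000, Bo, 2, x2, 930), (3830, Mo, 6, bio, 5780), (3830, Mo, 6, bio, 6130), (3830, Mo, 6, bio, 6990), (3830, Mo, 6, bio, 7310), (3830, Mo, 6, bio, 920), (750, Zed, 6, p2, 5780), (750, Zed, 6, p2, 6130), (750, Zed, 6, p2, 6990), (750, Zed, 6, p2, 7310), (750, Zed, 6, p2, 920), (9840, Gus, 2, x2, 4250), (9840, Gus, 2, x2, 6120), (9840, Gus, 2, x2, 6750), (9840, Gus, 2, x2, 930)}
Natural join on floor: {(2000, Bo, 2, x2, 4250, 10, 13), (2000, Bo, 2, x2, 4250, 26, 14), (2000, Bo, 2, x2, 6120, 10, 13), (2000, Bo, 2, x2, 6120, 26, 14), (2000, Bo, 2, x2, 6750, 10, 13), (2000, Bo, 2, x2, 6750, 26, 14), (2000, Bo, 2, x2, 930, 10, 13), (2000, Bo, 2, x2, 930, 26, 14), (3830, Mo, 6, bio, 5780, 17, 27), (3830, Mo, 6, bio, 5780, 3, 1), (3830, Mo, 6, bio, 6130, 17, 27), (3830, Mo, 6, bio, 6130, 3, 1), (3830, Mo, 6, bio, 6990, 17, 27), (3830, Mo, 6, bio, 6990, 3, 1), (3830, Mo, 6, bio, 7310, 17, 27), (3830, Mo, 6, bio, 7310, 3, 1), (3830, Mo, 6, bio, 920, 17, 27), (3830, Mo, 6, bio, 920, 3, 1), (750, Zed, 6, p2, 5780, 17, 27), (750, Zed, 6, p2, 5780, 3, 1), (750, Zed, 6, p2, 6130, 17, 27), (750, Zed, 6, p2, 6130, 3, 1), (750, Zed, 6, p2, 6990, 17, 27), (750, Zed, 6, p2, 6990, 3, 1), (750, Zed, 6, p2, 7310, 17, 27), (750, Zed, 6, p2, 7310, 3, 1), (750, Zed, 6, p2, 920, 17, 27), (750, Zed, 6, p2, 920, 3, 1), (9840, Gus, 2, x2, 4250, 10, 13), (9840, Gus, 2, x2, 4250, 26, 14), (9840, Gus, 2, x2, 6120, 10, 13), (9840, Gus, 2, x2, 6120, 26, 14), (9840, Gus, 2, x2, 6750, 10, 13), (9840, Gus, 2, x2, 6750, 26, 14), (9840, Gus, 2, x2, 930, 10, 13), (9840, Gus, 2, x2, 930, 26, 14)}
Filtering on budget = 750 leaves {(750, Zed, 6, p2, 5780, 17, 27), (750, Zed, 6, p2, 5780, 3, 1), (750, Zed, 6, p2, 6130, 17, 27), (750, Zed, 6, p2, 6130, 3, 1), (750, Zed, 6, p2, 6990, 17, 27), (750, Zed, 6, p2, 6990, 3, 1), (750, Zed, 6, p2, 7310, 17, 27), (750, Zed, 6, p2, 7310, 3, 1), (750, Zed, 6, p2, 920, 17, 27), (750, Zed, 6, p2, 920, 3, 1)}.
Projecting to salary, budget (5 duplicate(s) eliminated): {(5780, 750), (6130, 750), (6990, 750), (7310, 750), (920, 750)}

{(5780, 750), (6130, 750), (6990, 750), (7310, 750), (920, 750)}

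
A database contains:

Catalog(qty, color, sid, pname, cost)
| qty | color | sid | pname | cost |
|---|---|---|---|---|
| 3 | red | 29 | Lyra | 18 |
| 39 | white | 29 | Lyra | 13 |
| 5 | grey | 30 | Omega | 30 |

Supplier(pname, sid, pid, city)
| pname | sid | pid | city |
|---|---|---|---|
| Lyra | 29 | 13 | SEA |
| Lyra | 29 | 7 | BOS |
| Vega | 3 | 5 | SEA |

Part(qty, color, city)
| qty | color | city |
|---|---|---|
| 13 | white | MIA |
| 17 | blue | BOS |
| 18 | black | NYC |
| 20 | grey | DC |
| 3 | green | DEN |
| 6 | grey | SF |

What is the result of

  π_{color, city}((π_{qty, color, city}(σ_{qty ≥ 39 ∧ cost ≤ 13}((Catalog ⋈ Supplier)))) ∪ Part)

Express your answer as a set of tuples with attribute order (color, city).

Natural join on sid, pname: {(3, red, 29, Lyra, 18, 13, SEA), (3, red, 29, Lyra, 18, 7, BOS), (39, white, 29, Lyra, 13, 13, SEA), (39, white, 29, Lyra, 13, 7, BOS)}
σ[qty ≥ 39 ∧ cost ≤ 13]: keep tuples satisfying qty ≥ 39 ∧ cost ≤ 13 → {(39, white, 29, Lyra, 13, 13, SEA), (39, white, 29, Lyra, 13, 7, BOS)}
π[qty, color, city]: project onto (qty, color, city) → {(39, white, BOS), (39, white, SEA)}
Taking the union: {(13, white, MIA), (17, blue, BOS), (18, black, NYC), (20, grey, DC), (3, green, DEN), (39, white, BOS), (39, white, SEA), (6, grey, SF)}
π[color, city]: project onto (color, city) → {(black, NYC), (blue, BOS), (green, DEN), (grey, DC), (grey, SF), (white, BOS), (white, MIA), (white, SEA)}

{(black, NYC), (blue, BOS), (green, DEN), (grey, DC), (grey, SF), (white, BOS), (white, MIA), (white, SEA)}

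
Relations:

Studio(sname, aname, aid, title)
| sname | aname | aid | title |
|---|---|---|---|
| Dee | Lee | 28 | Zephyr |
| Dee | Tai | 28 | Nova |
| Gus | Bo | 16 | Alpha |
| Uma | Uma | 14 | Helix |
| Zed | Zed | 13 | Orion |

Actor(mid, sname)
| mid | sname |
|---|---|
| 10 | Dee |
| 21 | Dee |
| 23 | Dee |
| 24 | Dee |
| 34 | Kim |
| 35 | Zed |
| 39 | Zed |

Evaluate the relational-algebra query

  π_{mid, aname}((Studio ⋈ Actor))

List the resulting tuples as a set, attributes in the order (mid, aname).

{(10, Lee), (10, Tai), (21, Lee), (21, Tai), (23, Lee), (23, Tai), (24, Lee), (24, Tai), (35, Zed), (39, Zed)}

Natural join on sname: {(Dee, Lee, 28, Zephyr, 10), (Dee, Lee, 28, Zephyr, 21), (Dee, Lee, 28, Zephyr, 23), (Dee, Lee, 28, Zephyr, 24), (Dee, Tai, 28, Nova, 10), (Dee, Tai, 28, Nova, 21), (Dee, Tai, 28, Nova, 23), (Dee, Tai, 28, Nova, 24), (Zed, Zed, 13, Orion, 35), (Zed, Zed, 13, Orion, 39)}
π_{mid, aname} gives {(10, Lee), (10, Tai), (21, Lee), (21, Tai), (23, Lee), (23, Tai), (24, Lee), (24, Tai), (35, Zed), (39, Zed)}.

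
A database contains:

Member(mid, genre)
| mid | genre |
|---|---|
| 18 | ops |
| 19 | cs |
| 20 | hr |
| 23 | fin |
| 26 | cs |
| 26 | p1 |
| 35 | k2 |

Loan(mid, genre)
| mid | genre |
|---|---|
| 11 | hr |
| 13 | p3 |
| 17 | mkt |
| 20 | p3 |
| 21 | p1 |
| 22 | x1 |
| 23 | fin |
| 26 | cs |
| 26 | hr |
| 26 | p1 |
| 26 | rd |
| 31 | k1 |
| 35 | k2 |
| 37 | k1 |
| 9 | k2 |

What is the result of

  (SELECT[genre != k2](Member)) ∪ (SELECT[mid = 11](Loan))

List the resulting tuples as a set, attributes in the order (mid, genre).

Selection genre != k2: {(18, ops), (19, cs), (20, hr), (23, fin), (26, cs), (26, p1)}
Selection mid = 11: {(11, hr)}
Set union of the two operands is {(11, hr), (18, ops), (19, cs), (20, hr), (23, fin), (26, cs), (26, p1)}.

{(11, hr), (18, ops), (19, cs), (20, hr), (23, fin), (26, cs), (26, p1)}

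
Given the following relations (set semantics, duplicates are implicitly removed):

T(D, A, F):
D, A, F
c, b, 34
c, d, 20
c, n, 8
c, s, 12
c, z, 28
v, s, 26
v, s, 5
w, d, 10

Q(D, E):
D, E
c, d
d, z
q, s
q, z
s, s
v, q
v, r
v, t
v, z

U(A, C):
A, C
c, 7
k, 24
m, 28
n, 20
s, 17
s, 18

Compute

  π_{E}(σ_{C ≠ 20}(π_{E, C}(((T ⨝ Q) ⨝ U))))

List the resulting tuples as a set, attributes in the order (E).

{d, q, r, t, z}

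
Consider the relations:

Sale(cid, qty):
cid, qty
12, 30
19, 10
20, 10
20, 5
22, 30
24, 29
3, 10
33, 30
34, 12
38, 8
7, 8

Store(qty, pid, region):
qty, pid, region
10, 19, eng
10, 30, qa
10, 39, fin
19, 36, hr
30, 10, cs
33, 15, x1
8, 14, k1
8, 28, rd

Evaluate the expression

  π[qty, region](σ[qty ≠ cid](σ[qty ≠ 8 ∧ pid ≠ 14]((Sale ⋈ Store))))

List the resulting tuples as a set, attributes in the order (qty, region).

{(10, eng), (10, fin), (10, qa), (30, cs)}

Natural join on qty: {(12, 30, 10, cs), (19, 10, 19, eng), (19, 10, 30, qa), (19, 10, 39, fin), (20, 10, 19, eng), (20, 10, 30, qa), (20, 10, 39, fin), (22, 30, 10, cs), (3, 10, 19, eng), (3, 10, 30, qa), (3, 10, 39, fin), (33, 30, 10, cs), (38, 8, 14, k1), (38, 8, 28, rd), (7, 8, 14, k1), (7, 8, 28, rd)}
Apply σ_{qty ≠ 8 ∧ pid ≠ 14}; surviving tuples: {(12, 30, 10, cs), (19, 10, 19, eng), (19, 10, 30, qa), (19, 10, 39, fin), (20, 10, 19, eng), (20, 10, 30, qa), (20, 10, 39, fin), (22, 30, 10, cs), (3, 10, 19, eng), (3, 10, 30, qa), (3, 10, 39, fin), (33, 30, 10, cs)}
Apply σ_{qty ≠ cid}; surviving tuples: {(12, 30, 10, cs), (19, 10, 19, eng), (19, 10, 30, qa), (19, 10, 39, fin), (20, 10, 19, eng), (20, 10, 30, qa), (20, 10, 39, fin), (22, 30, 10, cs), (3, 10, 19, eng), (3, 10, 30, qa), (3, 10, 39, fin), (33, 30, 10, cs)}
π[qty, region]: project onto (qty, region) (8 duplicate(s) eliminated) → {(10, eng), (10, fin), (10, qa), (30, cs)}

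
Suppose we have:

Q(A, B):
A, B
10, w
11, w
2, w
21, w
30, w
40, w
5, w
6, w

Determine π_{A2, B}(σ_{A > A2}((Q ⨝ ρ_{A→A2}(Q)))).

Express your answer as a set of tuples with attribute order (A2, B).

ρ[A→A2]: schema becomes (A2, B); tuples unchanged.
Natural join on B: {(10, w, 10), (10, w, 11), (10, w, 2), (10, w, 21), (10, w, 30), (10, w, 40), (10, w, 5), (10, w, 6), (11, w, 10), (11, w, 11), (11, w, 2), (11, w, 21), (11, w, 30), (11, w, 40), (11, w, 5), (11, w, 6), (2, w, 10), (2, w, 11), (2, w, 2), (2, w, 21), (2, w, 30), (2, w, 40), (2, w, 5), (2, w, 6), (21, w, 10), (21, w, 11), (21, w, 2), (21, w, 21), (21, w, 30), (21, w, 40), (21, w, 5), (21, w, 6), (30, w, 10), (30, w, 11), (30, w, 2), (30, w, 21), (30, w, 30), (30, w, 40), (30, w, 5), (30, w, 6), (40, w, 10), (40, w, 11), (40, w, 2), (40, w, 21), (40, w, 30), (40, w, 40), (40, w, 5), (40, w, 6), (5, w, 10), (5, w, 11), (5, w, 2), (5, w, 21), (5, w, 30), (5, w, 40), (5, w, 5), (5, w, 6), (6, w, 10), (6, w, 11), (6, w, 2), (6, w, 21), (6, w, 30), (6, w, 40), (6, w, 5), (6, w, 6)}
Selection A > A2: {(10, w, 2), (10, w, 5), (10, w, 6), (11, w, 10), (11, w, 2), (11, w, 5), (11, w, 6), (21, w, 10), (21, w, 11), (21, w, 2), (21, w, 5), (21, w, 6), (30, w, 10), (30, w, 11), (30, w, 2), (30, w, 21), (30, w, 5), (30, w, 6), (40, w, 10), (40, w, 11), (40, w, 2), (40, w, 21), (40, w, 30), (40, w, 5), (40, w, 6), (5, w, 2), (6, w, 2), (6, w, 5)}
Projecting to A2, B (21 duplicate(s) eliminated): {(10, w), (11, w), (2, w), (21, w), (30, w), (5, w), (6, w)}

{(10, w), (11, w), (2, w), (21, w), (30, w), (5, w), (6, w)}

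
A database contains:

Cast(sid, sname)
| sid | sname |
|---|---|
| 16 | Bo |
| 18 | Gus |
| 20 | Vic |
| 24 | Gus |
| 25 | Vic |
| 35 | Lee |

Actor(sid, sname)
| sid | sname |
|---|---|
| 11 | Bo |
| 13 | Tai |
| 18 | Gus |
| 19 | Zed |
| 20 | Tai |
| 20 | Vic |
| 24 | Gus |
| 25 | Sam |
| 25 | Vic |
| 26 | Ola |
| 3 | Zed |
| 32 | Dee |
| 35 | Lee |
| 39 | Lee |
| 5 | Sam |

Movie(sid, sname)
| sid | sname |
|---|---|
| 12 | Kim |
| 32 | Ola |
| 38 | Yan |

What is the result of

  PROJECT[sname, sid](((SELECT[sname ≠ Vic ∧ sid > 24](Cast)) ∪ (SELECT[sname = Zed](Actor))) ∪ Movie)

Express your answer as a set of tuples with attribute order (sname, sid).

{(Kim, 12), (Lee, 35), (Ola, 32), (Yan, 38), (Zed, 19), (Zed, 3)}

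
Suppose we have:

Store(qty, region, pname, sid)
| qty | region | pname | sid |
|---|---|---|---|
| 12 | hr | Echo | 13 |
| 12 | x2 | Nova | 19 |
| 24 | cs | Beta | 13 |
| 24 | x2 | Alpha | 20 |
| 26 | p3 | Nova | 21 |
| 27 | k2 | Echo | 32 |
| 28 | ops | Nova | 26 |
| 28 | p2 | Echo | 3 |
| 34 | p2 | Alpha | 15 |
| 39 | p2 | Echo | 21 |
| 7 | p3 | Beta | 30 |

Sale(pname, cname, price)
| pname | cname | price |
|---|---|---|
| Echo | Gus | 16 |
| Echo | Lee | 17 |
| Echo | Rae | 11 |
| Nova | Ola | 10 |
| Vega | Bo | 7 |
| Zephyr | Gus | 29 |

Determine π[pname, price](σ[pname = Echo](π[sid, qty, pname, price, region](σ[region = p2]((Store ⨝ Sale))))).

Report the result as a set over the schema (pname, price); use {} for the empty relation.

{(Echo, 11), (Echo, 16), (Echo, 17)}

Natural join on pname: {(12, hr, Echo, 13, Gus, 16), (12, hr, Echo, 13, Lee, 17), (12, hr, Echo, 13, Rae, 11), (12, x2, Nova, 19, Ola, 10), (26, p3, Nova, 21, Ola, 10), (27, k2, Echo, 32, Gus, 16), (27, k2, Echo, 32, Lee, 17), (27, k2, Echo, 32, Rae, 11), (28, ops, Nova, 26, Ola, 10), (28, p2, Echo, 3, Gus, 16), (28, p2, Echo, 3, Lee, 17), (28, p2, Echo, 3, Rae, 11), (39, p2, Echo, 21, Gus, 16), (39, p2, Echo, 21, Lee, 17), (39, p2, Echo, 21, Rae, 11)}
Selection region = p2: {(28, p2, Echo, 3, Gus, 16), (28, p2, Echo, 3, Lee, 17), (28, p2, Echo, 3, Rae, 11), (39, p2, Echo, 21, Gus, 16), (39, p2, Echo, 21, Lee, 17), (39, p2, Echo, 21, Rae, 11)}
π[sid, qty, pname, price, region]: project onto (sid, qty, pname, price, region) → {(21, 39, Echo, 11, p2), (21, 39, Echo, 16, p2), (21, 39, Echo, 17, p2), (3, 28, Echo, 11, p2), (3, 28, Echo, 16, p2), (3, 28, Echo, 17, p2)}
Selection pname = Echo: {(21, 39, Echo, 11, p2), (21, 39, Echo, 16, p2), (21, 39, Echo, 17, p2), (3, 28, Echo, 11, p2), (3, 28, Echo, 16, p2), (3, 28, Echo, 17, p2)}
π[pname, price]: project onto (pname, price) (3 duplicate(s) eliminated) → {(Echo, 11), (Echo, 16), (Echo, 17)}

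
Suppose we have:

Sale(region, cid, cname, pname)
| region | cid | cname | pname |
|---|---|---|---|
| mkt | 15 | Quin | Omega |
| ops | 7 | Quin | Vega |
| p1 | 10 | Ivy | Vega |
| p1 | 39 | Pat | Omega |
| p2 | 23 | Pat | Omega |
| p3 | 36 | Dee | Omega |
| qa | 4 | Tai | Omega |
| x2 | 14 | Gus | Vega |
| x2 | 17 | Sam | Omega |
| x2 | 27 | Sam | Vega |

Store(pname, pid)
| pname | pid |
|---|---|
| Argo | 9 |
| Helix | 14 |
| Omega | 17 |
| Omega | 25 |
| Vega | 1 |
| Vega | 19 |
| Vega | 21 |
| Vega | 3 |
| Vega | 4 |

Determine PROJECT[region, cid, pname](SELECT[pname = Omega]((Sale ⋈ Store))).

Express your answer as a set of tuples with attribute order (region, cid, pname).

{(mkt, 15, Omega), (p1, 39, Omega), (p2, 23, Omega), (p3, 36, Omega), (qa, 4, Omega), (x2, 17, Omega)}

Natural join on pname: {(mkt, 15, Quin, Omega, 17), (mkt, 15, Quin, Omega, 25), (ops, 7, Quin, Vega, 1), (ops, 7, Quin, Vega, 19), (ops, 7, Quin, Vega, 21), (ops, 7, Quin, Vega, 3), (ops, 7, Quin, Vega, 4), (p1, 10, Ivy, Vega, 1), (p1, 10, Ivy, Vega, 19), (p1, 10, Ivy, Vega, 21), (p1, 10, Ivy, Vega, 3), (p1, 10, Ivy, Vega, 4), (p1, 39, Pat, Omega, 17), (p1, 39, Pat, Omega, 25), (p2, 23, Pat, Omega, 17), (p2, 23, Pat, Omega, 25), (p3, 36, Dee, Omega, 17), (p3, 36, Dee, Omega, 25), (qa, 4, Tai, Omega, 17), (qa, 4, Tai, Omega, 25), (x2, 14, Gus, Vega, 1), (x2, 14, Gus, Vega, 19), (x2, 14, Gus, Vega, 21), (x2, 14, Gus, Vega, 3), (x2, 14, Gus, Vega, 4), (x2, 17, Sam, Omega, 17), (x2, 17, Sam, Omega, 25), (x2, 27, Sam, Vega, 1), (x2, 27, Sam, Vega, 19), (x2, 27, Sam, Vega, 21), (x2, 27, Sam, Vega, 3), (x2, 27, Sam, Vega, 4)}
Filtering on pname = Omega leaves {(mkt, 15, Quin, Omega, 17), (mkt, 15, Quin, Omega, 25), (p1, 39, Pat, Omega, 17), (p1, 39, Pat, Omega, 25), (p2, 23, Pat, Omega, 17), (p2, 23, Pat, Omega, 25), (p3, 36, Dee, Omega, 17), (p3, 36, Dee, Omega, 25), (qa, 4, Tai, Omega, 17), (qa, 4, Tai, Omega, 25), (x2, 17, Sam, Omega, 17), (x2, 17, Sam, Omega, 25)}.
Projecting to region, cid, pname (6 duplicate(s) eliminated): {(mkt, 15, Omega), (p1, 39, Omega), (p2, 23, Omega), (p3, 36, Omega), (qa, 4, Omega), (x2, 17, Omega)}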